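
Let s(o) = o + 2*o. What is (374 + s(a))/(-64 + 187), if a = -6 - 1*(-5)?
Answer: 371/123 ≈ 3.0163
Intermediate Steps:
a = -1 (a = -6 + 5 = -1)
s(o) = 3*o
(374 + s(a))/(-64 + 187) = (374 + 3*(-1))/(-64 + 187) = (374 - 3)/123 = 371*(1/123) = 371/123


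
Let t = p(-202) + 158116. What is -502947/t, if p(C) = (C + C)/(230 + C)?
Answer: -3520629/1106711 ≈ -3.1812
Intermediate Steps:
p(C) = 2*C/(230 + C) (p(C) = (2*C)/(230 + C) = 2*C/(230 + C))
t = 1106711/7 (t = 2*(-202)/(230 - 202) + 158116 = 2*(-202)/28 + 158116 = 2*(-202)*(1/28) + 158116 = -101/7 + 158116 = 1106711/7 ≈ 1.5810e+5)
-502947/t = -502947/1106711/7 = -502947*7/1106711 = -3520629/1106711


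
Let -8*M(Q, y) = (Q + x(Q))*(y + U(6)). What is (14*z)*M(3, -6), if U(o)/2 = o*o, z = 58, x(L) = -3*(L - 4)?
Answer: -40194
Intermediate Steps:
x(L) = 12 - 3*L (x(L) = -3*(-4 + L) = 12 - 3*L)
U(o) = 2*o**2 (U(o) = 2*(o*o) = 2*o**2)
M(Q, y) = -(12 - 2*Q)*(72 + y)/8 (M(Q, y) = -(Q + (12 - 3*Q))*(y + 2*6**2)/8 = -(12 - 2*Q)*(y + 2*36)/8 = -(12 - 2*Q)*(y + 72)/8 = -(12 - 2*Q)*(72 + y)/8)
(14*z)*M(3, -6) = (14*58)*(-108 + 18*3 - 3/2*(-6) + (1/4)*3*(-6)) = 812*(-108 + 54 + 9 - 9/2) = 812*(-99/2) = -40194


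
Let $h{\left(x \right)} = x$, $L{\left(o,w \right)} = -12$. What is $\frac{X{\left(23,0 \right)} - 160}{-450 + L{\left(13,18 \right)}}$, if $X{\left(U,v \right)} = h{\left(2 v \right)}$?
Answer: $\frac{80}{231} \approx 0.34632$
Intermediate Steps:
$X{\left(U,v \right)} = 2 v$
$\frac{X{\left(23,0 \right)} - 160}{-450 + L{\left(13,18 \right)}} = \frac{2 \cdot 0 - 160}{-450 - 12} = \frac{0 - 160}{-462} = \left(-160\right) \left(- \frac{1}{462}\right) = \frac{80}{231}$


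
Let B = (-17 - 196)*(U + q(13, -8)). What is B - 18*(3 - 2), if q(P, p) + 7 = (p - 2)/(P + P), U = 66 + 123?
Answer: -503127/13 ≈ -38702.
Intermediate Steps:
U = 189
q(P, p) = -7 + (-2 + p)/(2*P) (q(P, p) = -7 + (p - 2)/(P + P) = -7 + (-2 + p)/((2*P)) = -7 + (-2 + p)*(1/(2*P)) = -7 + (-2 + p)/(2*P))
B = -502893/13 (B = (-17 - 196)*(189 + (½)*(-2 - 8 - 14*13)/13) = -213*(189 + (½)*(1/13)*(-2 - 8 - 182)) = -213*(189 + (½)*(1/13)*(-192)) = -213*(189 - 96/13) = -213*2361/13 = -502893/13 ≈ -38684.)
B - 18*(3 - 2) = -502893/13 - 18*(3 - 2) = -502893/13 - 18 = -503127/13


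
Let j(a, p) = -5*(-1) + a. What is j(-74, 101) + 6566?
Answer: 6497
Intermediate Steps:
j(a, p) = 5 + a
j(-74, 101) + 6566 = (5 - 74) + 6566 = -69 + 6566 = 6497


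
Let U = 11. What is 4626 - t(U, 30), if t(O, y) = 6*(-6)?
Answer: 4662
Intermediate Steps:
t(O, y) = -36
4626 - t(U, 30) = 4626 - 1*(-36) = 4626 + 36 = 4662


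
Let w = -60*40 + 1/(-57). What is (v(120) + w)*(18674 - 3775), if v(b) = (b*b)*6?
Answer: 71336397101/57 ≈ 1.2515e+9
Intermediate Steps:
w = -136801/57 (w = -2400 - 1/57 = -136801/57 ≈ -2400.0)
v(b) = 6*b² (v(b) = b²*6 = 6*b²)
(v(120) + w)*(18674 - 3775) = (6*120² - 136801/57)*(18674 - 3775) = (6*14400 - 136801/57)*14899 = (86400 - 136801/57)*14899 = (4787999/57)*14899 = 71336397101/57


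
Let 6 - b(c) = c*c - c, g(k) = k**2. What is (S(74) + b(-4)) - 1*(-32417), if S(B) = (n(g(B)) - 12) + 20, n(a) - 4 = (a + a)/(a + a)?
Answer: 32416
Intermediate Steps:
n(a) = 5 (n(a) = 4 + (a + a)/(a + a) = 4 + (2*a)/((2*a)) = 4 + (2*a)*(1/(2*a)) = 4 + 1 = 5)
b(c) = 6 + c - c**2 (b(c) = 6 - (c*c - c) = 6 - (c**2 - c) = 6 + (c - c**2) = 6 + c - c**2)
S(B) = 13 (S(B) = (5 - 12) + 20 = -7 + 20 = 13)
(S(74) + b(-4)) - 1*(-32417) = (13 + (6 - 4 - 1*(-4)**2)) - 1*(-32417) = (13 + (6 - 4 - 1*16)) + 32417 = (13 + (6 - 4 - 16)) + 32417 = (13 - 14) + 32417 = -1 + 32417 = 32416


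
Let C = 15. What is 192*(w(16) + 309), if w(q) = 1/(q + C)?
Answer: 1839360/31 ≈ 59334.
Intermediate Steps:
w(q) = 1/(15 + q) (w(q) = 1/(q + 15) = 1/(15 + q))
192*(w(16) + 309) = 192*(1/(15 + 16) + 309) = 192*(1/31 + 309) = 192*(9580/31) = 1839360/31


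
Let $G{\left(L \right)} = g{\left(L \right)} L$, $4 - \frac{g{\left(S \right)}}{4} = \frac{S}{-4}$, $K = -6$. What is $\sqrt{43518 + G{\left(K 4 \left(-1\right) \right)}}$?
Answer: $3 \sqrt{4942} \approx 210.9$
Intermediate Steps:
$g{\left(S \right)} = 16 + S$ ($g{\left(S \right)} = 16 - 4 \frac{S}{-4} = 16 - 4 S \left(- \frac{1}{4}\right) = 16 - 4 \left(- \frac{S}{4}\right) = 16 + S$)
$G{\left(L \right)} = L \left(16 + L\right)$ ($G{\left(L \right)} = \left(16 + L\right) L = L \left(16 + L\right)$)
$\sqrt{43518 + G{\left(K 4 \left(-1\right) \right)}} = \sqrt{43518 + \left(-6\right) 4 \left(-1\right) \left(16 + \left(-6\right) 4 \left(-1\right)\right)} = \sqrt{43518 + \left(-24\right) \left(-1\right) \left(16 - -24\right)} = \sqrt{43518 + 24 \left(16 + 24\right)} = \sqrt{43518 + 24 \cdot 40} = \sqrt{43518 + 960} = \sqrt{44478} = 3 \sqrt{4942}$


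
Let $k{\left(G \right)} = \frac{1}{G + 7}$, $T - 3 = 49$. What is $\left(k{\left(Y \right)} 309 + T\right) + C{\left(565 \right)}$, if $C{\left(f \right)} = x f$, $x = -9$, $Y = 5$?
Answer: $- \frac{20029}{4} \approx -5007.3$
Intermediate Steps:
$T = 52$ ($T = 3 + 49 = 52$)
$k{\left(G \right)} = \frac{1}{7 + G}$
$C{\left(f \right)} = - 9 f$
$\left(k{\left(Y \right)} 309 + T\right) + C{\left(565 \right)} = \left(\frac{1}{7 + 5} \cdot 309 + 52\right) - 5085 = \left(\frac{1}{12} \cdot 309 + 52\right) - 5085 = \left(\frac{103}{4} + 52\right) - 5085 = \frac{311}{4} - 5085 = - \frac{20029}{4}$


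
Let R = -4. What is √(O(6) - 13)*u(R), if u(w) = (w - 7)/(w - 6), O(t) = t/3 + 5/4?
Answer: 11*I*√39/20 ≈ 3.4347*I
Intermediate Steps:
O(t) = 5/4 + t/3 (O(t) = t*(⅓) + 5*(¼) = t/3 + 5/4 = 5/4 + t/3)
u(w) = (-7 + w)/(-6 + w)
√(O(6) - 13)*u(R) = √((5/4 + (⅓)*6) - 13)*((-7 - 4)/(-6 - 4)) = √((5/4 + 2) - 13)*(-11/(-10)) = √(13/4 - 13)*(-⅒*(-11)) = √(-39/4)*(11/10) = (I*√39/2)*(11/10) = 11*I*√39/20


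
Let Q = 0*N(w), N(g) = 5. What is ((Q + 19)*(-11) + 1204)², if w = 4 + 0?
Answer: 990025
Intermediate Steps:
w = 4
Q = 0 (Q = 0*5 = 0)
((Q + 19)*(-11) + 1204)² = ((0 + 19)*(-11) + 1204)² = (19*(-11) + 1204)² = (-209 + 1204)² = 995² = 990025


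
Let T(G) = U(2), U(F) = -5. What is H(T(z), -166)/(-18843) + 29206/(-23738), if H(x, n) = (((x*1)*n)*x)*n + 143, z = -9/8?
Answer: -256164112/6777199 ≈ -37.798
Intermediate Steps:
z = -9/8 (z = -9*1/8 = -9/8 ≈ -1.1250)
T(G) = -5
H(x, n) = 143 + n**2*x**2 (H(x, n) = ((x*n)*x)*n + 143 = ((n*x)*x)*n + 143 = (n*x**2)*n + 143 = n**2*x**2 + 143 = 143 + n**2*x**2)
H(T(z), -166)/(-18843) + 29206/(-23738) = (143 + (-166)**2*(-5)**2)/(-18843) + 29206/(-23738) = (143 + 27556*25)*(-1/18843) + 29206*(-1/23738) = (143 + 688900)*(-1/18843) - 14603/11869 = 689043*(-1/18843) - 14603/11869 = -229681/6281 - 14603/11869 = -256164112/6777199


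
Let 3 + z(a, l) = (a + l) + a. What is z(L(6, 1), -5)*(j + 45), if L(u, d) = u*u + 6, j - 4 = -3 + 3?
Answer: 3724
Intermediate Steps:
j = 4 (j = 4 + (-3 + 3) = 4 + 0 = 4)
L(u, d) = 6 + u**2 (L(u, d) = u**2 + 6 = 6 + u**2)
z(a, l) = -3 + l + 2*a (z(a, l) = -3 + ((a + l) + a) = -3 + (l + 2*a) = -3 + l + 2*a)
z(L(6, 1), -5)*(j + 45) = (-3 - 5 + 2*(6 + 6**2))*(4 + 45) = (-3 - 5 + 2*(6 + 36))*49 = (-3 - 5 + 2*42)*49 = (-3 - 5 + 84)*49 = 76*49 = 3724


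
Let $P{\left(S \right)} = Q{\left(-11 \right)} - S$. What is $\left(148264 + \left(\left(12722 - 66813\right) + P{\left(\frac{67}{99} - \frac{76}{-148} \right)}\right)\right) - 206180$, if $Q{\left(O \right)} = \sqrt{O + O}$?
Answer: $- \frac{410286001}{3663} + i \sqrt{22} \approx -1.1201 \cdot 10^{5} + 4.6904 i$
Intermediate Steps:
$Q{\left(O \right)} = \sqrt{2} \sqrt{O}$ ($Q{\left(O \right)} = \sqrt{2 O} = \sqrt{2} \sqrt{O}$)
$P{\left(S \right)} = - S + i \sqrt{22}$ ($P{\left(S \right)} = \sqrt{2} \sqrt{-11} - S = \sqrt{2} i \sqrt{11} - S = i \sqrt{22} - S = - S + i \sqrt{22}$)
$\left(148264 + \left(\left(12722 - 66813\right) + P{\left(\frac{67}{99} - \frac{76}{-148} \right)}\right)\right) - 206180 = \left(148264 + \left(\left(12722 - 66813\right) - \left(\frac{19}{37} + \frac{67}{99} - i \sqrt{22}\right)\right)\right) - 206180 = \left(148264 - \left(\frac{198139693}{3663} - i \sqrt{22}\right)\right) - 206180 = \left(\frac{344951339}{3663} + i \sqrt{22}\right) - 206180 = - \frac{410286001}{3663} + i \sqrt{22}$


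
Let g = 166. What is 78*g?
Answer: 12948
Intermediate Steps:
78*g = 78*166 = 12948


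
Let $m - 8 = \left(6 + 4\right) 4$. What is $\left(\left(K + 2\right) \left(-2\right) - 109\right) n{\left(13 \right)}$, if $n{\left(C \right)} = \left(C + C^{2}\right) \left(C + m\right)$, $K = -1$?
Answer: $-1232322$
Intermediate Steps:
$m = 48$ ($m = 8 + \left(6 + 4\right) 4 = 8 + 10 \cdot 4 = 8 + 40 = 48$)
$n{\left(C \right)} = \left(48 + C\right) \left(C + C^{2}\right)$ ($n{\left(C \right)} = \left(C + C^{2}\right) \left(C + 48\right) = \left(C + C^{2}\right) \left(48 + C\right) = \left(48 + C\right) \left(C + C^{2}\right)$)
$\left(\left(K + 2\right) \left(-2\right) - 109\right) n{\left(13 \right)} = \left(\left(-1 + 2\right) \left(-2\right) - 109\right) 13 \left(48 + 13^{2} + 49 \cdot 13\right) = \left(1 \left(-2\right) - 109\right) 13 \left(48 + 169 + 637\right) = \left(-2 - 109\right) 13 \cdot 854 = \left(-111\right) 11102 = -1232322$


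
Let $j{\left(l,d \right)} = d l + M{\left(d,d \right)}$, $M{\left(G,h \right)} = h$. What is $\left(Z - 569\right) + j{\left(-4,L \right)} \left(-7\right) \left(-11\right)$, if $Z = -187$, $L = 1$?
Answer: $-987$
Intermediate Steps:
$j{\left(l,d \right)} = d + d l$ ($j{\left(l,d \right)} = d l + d = d + d l$)
$\left(Z - 569\right) + j{\left(-4,L \right)} \left(-7\right) \left(-11\right) = \left(-187 - 569\right) + 1 \left(1 - 4\right) \left(-7\right) \left(-11\right) = -756 + 1 \left(-3\right) \left(-7\right) \left(-11\right) = -756 + \left(-3\right) \left(-7\right) \left(-11\right) = -756 + 21 \left(-11\right) = -756 - 231 = -987$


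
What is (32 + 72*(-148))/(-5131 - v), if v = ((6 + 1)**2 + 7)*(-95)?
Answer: -10624/189 ≈ -56.212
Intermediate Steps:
v = -5320 (v = (7**2 + 7)*(-95) = (49 + 7)*(-95) = 56*(-95) = -5320)
(32 + 72*(-148))/(-5131 - v) = (32 + 72*(-148))/(-5131 - 1*(-5320)) = (32 - 10656)/(-5131 + 5320) = -10624/189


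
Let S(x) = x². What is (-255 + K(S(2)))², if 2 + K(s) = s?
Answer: 64009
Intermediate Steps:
K(s) = -2 + s
(-255 + K(S(2)))² = (-255 + (-2 + 2²))² = (-255 + (-2 + 4))² = (-255 + 2)² = (-253)² = 64009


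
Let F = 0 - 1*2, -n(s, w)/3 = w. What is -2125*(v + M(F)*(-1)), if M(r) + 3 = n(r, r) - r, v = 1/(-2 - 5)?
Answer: 76500/7 ≈ 10929.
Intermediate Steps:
n(s, w) = -3*w
v = -⅐ (v = 1/(-7) = -⅐ ≈ -0.14286)
F = -2 (F = 0 - 2 = -2)
M(r) = -3 - 4*r (M(r) = -3 + (-3*r - r) = -3 - 4*r)
-2125*(v + M(F)*(-1)) = -2125*(-⅐ + (-3 - 4*(-2))*(-1)) = -2125*(-⅐ + (-3 + 8)*(-1)) = -2125*(-⅐ + 5*(-1)) = -2125*(-⅐ - 5) = -2125*(-36/7) = 76500/7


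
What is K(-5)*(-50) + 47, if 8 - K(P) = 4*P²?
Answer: 4647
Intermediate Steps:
K(P) = 8 - 4*P²
K(-5)*(-50) + 47 = (8 - 4*(-5)²)*(-50) + 47 = (8 - 4*25)*(-50) + 47 = (8 - 100)*(-50) + 47 = -92*(-50) + 47 = 4600 + 47 = 4647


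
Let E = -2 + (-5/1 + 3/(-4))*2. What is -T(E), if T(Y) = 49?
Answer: -49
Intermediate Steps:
E = -27/2 (E = -2 + (-5*1 + 3*(-¼))*2 = -2 + (-5 - ¾)*2 = -2 - 23/4*2 = -2 - 23/2 = -27/2 ≈ -13.500)
-T(E) = -1*49 = -49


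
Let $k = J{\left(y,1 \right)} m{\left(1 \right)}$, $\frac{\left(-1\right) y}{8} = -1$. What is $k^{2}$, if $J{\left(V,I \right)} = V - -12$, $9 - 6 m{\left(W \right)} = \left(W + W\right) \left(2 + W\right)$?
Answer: $100$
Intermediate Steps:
$y = 8$ ($y = \left(-8\right) \left(-1\right) = 8$)
$m{\left(W \right)} = \frac{3}{2} - \frac{W \left(2 + W\right)}{3}$ ($m{\left(W \right)} = \frac{3}{2} - \frac{\left(W + W\right) \left(2 + W\right)}{6} = \frac{3}{2} - \frac{2 W \left(2 + W\right)}{6} = \frac{3}{2} - \frac{W \left(2 + W\right)}{3}$)
$J{\left(V,I \right)} = 12 + V$ ($J{\left(V,I \right)} = V + 12 = 12 + V$)
$k = 10$ ($k = \left(12 + 8\right) \left(\frac{3}{2} - \frac{2}{3} - \frac{1^{2}}{3}\right) = 20 \left(\frac{3}{2} - \frac{2}{3} - \frac{1}{3}\right) = 20 \cdot \frac{1}{2} = 10$)
$k^{2} = 10^{2} = 100$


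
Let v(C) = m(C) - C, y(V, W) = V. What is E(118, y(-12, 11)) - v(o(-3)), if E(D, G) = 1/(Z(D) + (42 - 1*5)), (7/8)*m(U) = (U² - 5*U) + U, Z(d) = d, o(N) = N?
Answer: -4184/155 ≈ -26.994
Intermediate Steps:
m(U) = -32*U/7 + 8*U²/7 (m(U) = 8*((U² - 5*U) + U)/7 = 8*(U² - 4*U)/7 = -32*U/7 + 8*U²/7)
E(D, G) = 1/(37 + D) (E(D, G) = 1/(D + (42 - 1*5)) = 1/(D + (42 - 5)) = 1/(D + 37) = 1/(37 + D))
v(C) = -C + 8*C*(-4 + C)/7 (v(C) = 8*C*(-4 + C)/7 - C = -C + 8*C*(-4 + C)/7)
E(118, y(-12, 11)) - v(o(-3)) = 1/(37 + 118) - (-3)*(-39 + 8*(-3))/7 = 1/155 - (-3)*(-39 - 24)/7 = 1/155 - (-3)*(-63)/7 = 1/155 - 1*27 = 1/155 - 27 = -4184/155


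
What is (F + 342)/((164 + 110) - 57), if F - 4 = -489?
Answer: -143/217 ≈ -0.65899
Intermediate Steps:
F = -485 (F = 4 - 489 = -485)
(F + 342)/((164 + 110) - 57) = (-485 + 342)/((164 + 110) - 57) = -143/(274 - 57) = -143/217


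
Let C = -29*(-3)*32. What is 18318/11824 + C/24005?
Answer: 236320803/141917560 ≈ 1.6652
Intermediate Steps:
C = 2784 (C = 87*32 = 2784)
18318/11824 + C/24005 = 18318/11824 + 2784/24005 = 18318*(1/11824) + 2784*(1/24005) = 9159/5912 + 2784/24005 = 236320803/141917560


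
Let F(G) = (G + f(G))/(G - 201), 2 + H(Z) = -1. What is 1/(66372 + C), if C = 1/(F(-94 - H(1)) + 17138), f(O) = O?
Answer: 2502239/166078607054 ≈ 1.5067e-5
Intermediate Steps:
H(Z) = -3 (H(Z) = -2 - 1 = -3)
F(G) = 2*G/(-201 + G) (F(G) = (G + G)/(G - 201) = (2*G)/(-201 + G) = 2*G/(-201 + G))
C = 146/2502239 (C = 1/(2*(-94 - 1*(-3))/(-201 + (-94 - 1*(-3))) + 17138) = 1/(2*(-94 + 3)/(-201 + (-94 + 3)) + 17138) = 1/(2*(-91)/(-201 - 91) + 17138) = 1/(2*(-91)/(-292) + 17138) = 1/(2*(-91)*(-1/292) + 17138) = 1/(91/146 + 17138) = 1/(2502239/146) = 146/2502239 ≈ 5.8348e-5)
1/(66372 + C) = 1/(66372 + 146/2502239) = 1/(166078607054/2502239) = 2502239/166078607054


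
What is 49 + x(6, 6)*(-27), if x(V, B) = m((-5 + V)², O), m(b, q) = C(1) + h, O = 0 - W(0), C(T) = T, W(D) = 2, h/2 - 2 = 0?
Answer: -86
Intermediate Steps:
h = 4 (h = 4 + 2*0 = 4 + 0 = 4)
O = -2 (O = 0 - 1*2 = 0 - 2 = -2)
m(b, q) = 5 (m(b, q) = 1 + 4 = 5)
x(V, B) = 5
49 + x(6, 6)*(-27) = 49 + 5*(-27) = 49 - 135 = -86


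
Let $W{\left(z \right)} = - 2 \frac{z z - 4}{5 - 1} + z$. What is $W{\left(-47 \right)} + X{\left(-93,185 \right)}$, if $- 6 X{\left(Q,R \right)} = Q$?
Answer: $-1134$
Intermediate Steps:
$X{\left(Q,R \right)} = - \frac{Q}{6}$
$W{\left(z \right)} = 2 + z - \frac{z^{2}}{2}$ ($W{\left(z \right)} = - 2 \frac{z^{2} - 4}{4} + z = - 2 \left(-4 + z^{2}\right) \frac{1}{4} + z = - 2 \left(-1 + \frac{z^{2}}{4}\right) + z = \left(2 - \frac{z^{2}}{2}\right) + z = 2 + z - \frac{z^{2}}{2}$)
$W{\left(-47 \right)} + X{\left(-93,185 \right)} = \left(2 - 47 - \frac{\left(-47\right)^{2}}{2}\right) - - \frac{31}{2} = \left(2 - 47 - \frac{2209}{2}\right) + \frac{31}{2} = - \frac{2299}{2} + \frac{31}{2} = -1134$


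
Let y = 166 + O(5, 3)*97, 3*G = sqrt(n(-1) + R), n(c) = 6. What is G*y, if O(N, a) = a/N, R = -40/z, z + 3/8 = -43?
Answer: 1121*sqrt(833494)/5205 ≈ 196.62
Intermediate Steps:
z = -347/8 (z = -3/8 - 43 = -347/8 ≈ -43.375)
R = 320/347 (R = -40/(-347/8) = -40*(-8/347) = 320/347 ≈ 0.92219)
G = sqrt(833494)/1041 (G = sqrt(6 + 320/347)/3 = sqrt(2402/347)/3 = (sqrt(833494)/347)/3 = sqrt(833494)/1041 ≈ 0.87700)
y = 1121/5 (y = 166 + (3/5)*97 = 166 + 291/5 = 1121/5 ≈ 224.20)
G*y = (sqrt(833494)/1041)*(1121/5) = 1121*sqrt(833494)/5205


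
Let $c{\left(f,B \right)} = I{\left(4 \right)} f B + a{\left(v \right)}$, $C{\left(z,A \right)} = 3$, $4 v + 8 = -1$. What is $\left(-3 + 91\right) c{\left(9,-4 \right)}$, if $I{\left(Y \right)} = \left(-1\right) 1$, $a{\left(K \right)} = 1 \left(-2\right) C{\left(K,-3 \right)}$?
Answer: $2640$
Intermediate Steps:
$v = - \frac{9}{4}$ ($v = -2 + \frac{1}{4} \left(-1\right) = -2 - \frac{1}{4} = - \frac{9}{4} \approx -2.25$)
$a{\left(K \right)} = -6$ ($a{\left(K \right)} = 1 \left(-2\right) 3 = \left(-2\right) 3 = -6$)
$I{\left(Y \right)} = -1$
$c{\left(f,B \right)} = -6 - B f$ ($c{\left(f,B \right)} = - f B - 6 = - B f - 6 = -6 - B f$)
$\left(-3 + 91\right) c{\left(9,-4 \right)} = \left(-3 + 91\right) \left(-6 - \left(-4\right) 9\right) = 88 \left(-6 + 36\right) = 88 \cdot 30 = 2640$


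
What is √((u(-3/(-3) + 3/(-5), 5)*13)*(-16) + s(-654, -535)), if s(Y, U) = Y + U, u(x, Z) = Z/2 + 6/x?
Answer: I*√4829 ≈ 69.491*I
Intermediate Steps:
u(x, Z) = Z/2 + 6/x (u(x, Z) = Z*(½) + 6/x = Z/2 + 6/x)
s(Y, U) = U + Y
√((u(-3/(-3) + 3/(-5), 5)*13)*(-16) + s(-654, -535)) = √((((½)*5 + 6/(-3/(-3) + 3/(-5)))*13)*(-16) + (-535 - 654)) = √(((5/2 + 6/(-3*(-⅓) + 3*(-⅕)))*13)*(-16) - 1189) = √(((5/2 + 6/(1 - ⅗))*13)*(-16) - 1189) = √(((5/2 + 6/(⅖))*13)*(-16) - 1189) = √(((5/2 + 6*(5/2))*13)*(-16) - 1189) = √(((5/2 + 15)*13)*(-16) - 1189) = √(((35/2)*13)*(-16) - 1189) = √((455/2)*(-16) - 1189) = √(-3640 - 1189) = √(-4829) = I*√4829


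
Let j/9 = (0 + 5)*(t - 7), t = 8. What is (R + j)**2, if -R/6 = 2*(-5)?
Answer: 11025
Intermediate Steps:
j = 45 (j = 9*((0 + 5)*(8 - 7)) = 9*(5*1) = 9*5 = 45)
R = 60 (R = -12*(-5) = -6*(-10) = 60)
(R + j)**2 = (60 + 45)**2 = 105**2 = 11025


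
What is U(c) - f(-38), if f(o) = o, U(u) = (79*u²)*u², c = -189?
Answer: 100803197477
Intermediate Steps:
U(u) = 79*u⁴
U(c) - f(-38) = 79*(-189)⁴ - 1*(-38) = 79*1275989841 + 38 = 100803197439 + 38 = 100803197477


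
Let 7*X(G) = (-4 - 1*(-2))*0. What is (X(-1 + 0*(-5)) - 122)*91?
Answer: -11102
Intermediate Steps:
X(G) = 0 (X(G) = ((-4 - 1*(-2))*0)/7 = ((-4 + 2)*0)/7 = (-2*0)/7 = (⅐)*0 = 0)
(X(-1 + 0*(-5)) - 122)*91 = (0 - 122)*91 = -122*91 = -11102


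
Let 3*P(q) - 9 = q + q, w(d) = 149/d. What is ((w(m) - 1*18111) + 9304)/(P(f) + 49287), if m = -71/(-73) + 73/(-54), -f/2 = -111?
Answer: -13753823/73909810 ≈ -0.18609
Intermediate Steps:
f = 222 (f = -2*(-111) = 222)
m = -1495/3942 (m = -71*(-1/73) + 73*(-1/54) = 71/73 - 73/54 = -1495/3942 ≈ -0.37925)
P(q) = 3 + 2*q/3 (P(q) = 3 + (q + q)/3 = 3 + (2*q)/3 = 3 + 2*q/3)
((w(m) - 1*18111) + 9304)/(P(f) + 49287) = ((149/(-1495/3942) - 1*18111) + 9304)/((3 + (⅔)*222) + 49287) = ((149*(-3942/1495) - 18111) + 9304)/((3 + 148) + 49287) = ((-587358/1495 - 18111) + 9304)/(151 + 49287) = (-27663303/1495 + 9304)/49438 = -13753823/1495*1/49438 = -13753823/73909810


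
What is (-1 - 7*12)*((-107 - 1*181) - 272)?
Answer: 47600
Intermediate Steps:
(-1 - 7*12)*((-107 - 1*181) - 272) = (-1 - 84)*((-107 - 181) - 272) = -85*(-288 - 272) = -85*(-560) = 47600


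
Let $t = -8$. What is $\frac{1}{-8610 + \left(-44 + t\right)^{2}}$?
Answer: $- \frac{1}{5906} \approx -0.00016932$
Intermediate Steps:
$\frac{1}{-8610 + \left(-44 + t\right)^{2}} = \frac{1}{-8610 + \left(-44 - 8\right)^{2}} = \frac{1}{-8610 + \left(-52\right)^{2}} = \frac{1}{-8610 + 2704} = \frac{1}{-5906} = - \frac{1}{5906}$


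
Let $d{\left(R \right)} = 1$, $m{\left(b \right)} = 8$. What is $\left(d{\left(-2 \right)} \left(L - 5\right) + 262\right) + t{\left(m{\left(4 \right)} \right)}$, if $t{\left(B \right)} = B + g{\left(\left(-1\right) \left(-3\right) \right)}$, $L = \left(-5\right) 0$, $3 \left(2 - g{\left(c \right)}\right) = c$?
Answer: $266$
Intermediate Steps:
$g{\left(c \right)} = 2 - \frac{c}{3}$
$L = 0$
$t{\left(B \right)} = 1 + B$ ($t{\left(B \right)} = B + \left(2 - \frac{\left(-1\right) \left(-3\right)}{3}\right) = B + \left(2 - 1\right) = B + 1 = 1 + B$)
$\left(d{\left(-2 \right)} \left(L - 5\right) + 262\right) + t{\left(m{\left(4 \right)} \right)} = \left(1 \left(0 - 5\right) + 262\right) + \left(1 + 8\right) = \left(1 \left(-5\right) + 262\right) + 9 = \left(-5 + 262\right) + 9 = 257 + 9 = 266$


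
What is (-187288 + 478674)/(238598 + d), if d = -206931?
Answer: 291386/31667 ≈ 9.2016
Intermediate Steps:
(-187288 + 478674)/(238598 + d) = (-187288 + 478674)/(238598 - 206931) = 291386/31667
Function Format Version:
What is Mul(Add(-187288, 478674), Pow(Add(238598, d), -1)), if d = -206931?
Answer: Rational(291386, 31667) ≈ 9.2016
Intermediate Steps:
Mul(Add(-187288, 478674), Pow(Add(238598, d), -1)) = Mul(Add(-187288, 478674), Pow(Add(238598, -206931), -1)) = Mul(291386, Pow(31667, -1)) = Mul(291386, Rational(1, 31667)) = Rational(291386, 31667)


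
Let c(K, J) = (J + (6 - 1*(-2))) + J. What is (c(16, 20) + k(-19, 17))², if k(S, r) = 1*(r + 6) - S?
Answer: 8100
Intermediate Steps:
k(S, r) = 6 + r - S (k(S, r) = 1*(6 + r) - S = (6 + r) - S = 6 + r - S)
c(K, J) = 8 + 2*J (c(K, J) = (J + (6 + 2)) + J = (J + 8) + J = (8 + J) + J = 8 + 2*J)
(c(16, 20) + k(-19, 17))² = ((8 + 2*20) + (6 + 17 - 1*(-19)))² = ((8 + 40) + (6 + 17 + 19))² = (48 + 42)² = 90² = 8100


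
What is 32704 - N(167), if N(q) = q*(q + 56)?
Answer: -4537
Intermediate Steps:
N(q) = q*(56 + q)
32704 - N(167) = 32704 - 167*(56 + 167) = 32704 - 167*223 = 32704 - 1*37241 = 32704 - 37241 = -4537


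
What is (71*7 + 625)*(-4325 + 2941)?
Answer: -1552848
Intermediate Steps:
(71*7 + 625)*(-4325 + 2941) = (497 + 625)*(-1384) = 1122*(-1384) = -1552848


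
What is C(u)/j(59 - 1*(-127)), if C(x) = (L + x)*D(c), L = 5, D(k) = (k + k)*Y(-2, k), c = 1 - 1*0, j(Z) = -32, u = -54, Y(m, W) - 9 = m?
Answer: 343/16 ≈ 21.438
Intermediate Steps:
Y(m, W) = 9 + m
c = 1 (c = 1 + 0 = 1)
D(k) = 14*k (D(k) = (k + k)*(9 - 2) = (2*k)*7 = 14*k)
C(x) = 70 + 14*x (C(x) = (5 + x)*(14*1) = (5 + x)*14 = 70 + 14*x)
C(u)/j(59 - 1*(-127)) = (70 + 14*(-54))/(-32) = (70 - 756)*(-1/32) = -686*(-1/32) = 343/16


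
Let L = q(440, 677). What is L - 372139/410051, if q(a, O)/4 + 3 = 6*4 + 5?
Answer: 42273165/410051 ≈ 103.09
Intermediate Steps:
q(a, O) = 104 (q(a, O) = -12 + 4*(6*4 + 5) = -12 + 4*(24 + 5) = -12 + 4*29 = -12 + 116 = 104)
L = 104
L - 372139/410051 = 104 - 372139/410051 = 42273165/410051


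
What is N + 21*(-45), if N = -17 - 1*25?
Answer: -987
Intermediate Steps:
N = -42 (N = -17 - 25 = -42)
N + 21*(-45) = -42 + 21*(-45) = -42 - 945 = -987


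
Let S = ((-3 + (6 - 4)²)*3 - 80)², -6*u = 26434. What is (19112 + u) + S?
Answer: 61906/3 ≈ 20635.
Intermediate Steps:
u = -13217/3 (u = -⅙*26434 = -13217/3 ≈ -4405.7)
S = 5929 (S = ((-3 + 2²)*3 - 80)² = ((-3 + 4)*3 - 80)² = (1*3 - 80)² = (3 - 80)² = (-77)² = 5929)
(19112 + u) + S = (19112 - 13217/3) + 5929 = 44119/3 + 5929 = 61906/3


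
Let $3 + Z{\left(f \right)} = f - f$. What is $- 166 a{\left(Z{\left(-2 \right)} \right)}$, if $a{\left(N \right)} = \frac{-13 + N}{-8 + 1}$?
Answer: $- \frac{2656}{7} \approx -379.43$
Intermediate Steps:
$Z{\left(f \right)} = -3$ ($Z{\left(f \right)} = -3 + \left(f - f\right) = -3 + 0 = -3$)
$a{\left(N \right)} = \frac{13}{7} - \frac{N}{7}$ ($a{\left(N \right)} = \frac{-13 + N}{-7} = \left(-13 + N\right) \left(- \frac{1}{7}\right) = \frac{13}{7} - \frac{N}{7}$)
$- 166 a{\left(Z{\left(-2 \right)} \right)} = - 166 \left(\frac{13}{7} - - \frac{3}{7}\right) = - 166 \left(\frac{13}{7} + \frac{3}{7}\right) = \left(-166\right) \frac{16}{7} = - \frac{2656}{7}$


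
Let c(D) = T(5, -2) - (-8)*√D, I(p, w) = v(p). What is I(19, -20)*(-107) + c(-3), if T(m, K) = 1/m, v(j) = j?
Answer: -10164/5 + 8*I*√3 ≈ -2032.8 + 13.856*I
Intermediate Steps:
I(p, w) = p
c(D) = ⅕ + 8*√D (c(D) = 1/5 - (-8)*√D = ⅕ + 8*√D)
I(19, -20)*(-107) + c(-3) = 19*(-107) + (⅕ + 8*√(-3)) = -2033 + (⅕ + 8*(I*√3)) = -2033 + (⅕ + 8*I*√3) = -10164/5 + 8*I*√3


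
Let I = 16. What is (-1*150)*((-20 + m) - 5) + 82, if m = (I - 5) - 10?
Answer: 3682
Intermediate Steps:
m = 1 (m = (16 - 5) - 10 = 11 - 10 = 1)
(-1*150)*((-20 + m) - 5) + 82 = (-1*150)*((-20 + 1) - 5) + 82 = -150*(-19 - 5) + 82 = -150*(-24) + 82 = 3600 + 82 = 3682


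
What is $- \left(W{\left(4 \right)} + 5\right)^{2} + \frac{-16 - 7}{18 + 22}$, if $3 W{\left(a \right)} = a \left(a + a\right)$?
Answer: $- \frac{88567}{360} \approx -246.02$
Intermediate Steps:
$W{\left(a \right)} = \frac{2 a^{2}}{3}$ ($W{\left(a \right)} = \frac{a \left(a + a\right)}{3} = \frac{a 2 a}{3} = \frac{2 a^{2}}{3}$)
$- \left(W{\left(4 \right)} + 5\right)^{2} + \frac{-16 - 7}{18 + 22} = - \left(\frac{2 \cdot 4^{2}}{3} + 5\right)^{2} + \frac{-16 - 7}{18 + 22} = - \left(\frac{2}{3} \cdot 16 + 5\right)^{2} - \frac{23}{40} = - \left(\frac{32}{3} + 5\right)^{2} - \frac{23}{40} = - \left(\frac{47}{3}\right)^{2} - \frac{23}{40} = \left(-1\right) \frac{2209}{9} - \frac{23}{40} = - \frac{2209}{9} - \frac{23}{40} = - \frac{88567}{360}$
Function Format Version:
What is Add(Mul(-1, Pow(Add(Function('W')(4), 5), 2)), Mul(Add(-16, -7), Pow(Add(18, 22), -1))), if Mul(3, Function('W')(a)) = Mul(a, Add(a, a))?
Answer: Rational(-88567, 360) ≈ -246.02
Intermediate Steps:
Function('W')(a) = Mul(Rational(2, 3), Pow(a, 2)) (Function('W')(a) = Mul(Rational(1, 3), Mul(a, Add(a, a))) = Mul(Rational(1, 3), Mul(a, Mul(2, a))) = Mul(Rational(1, 3), Mul(2, Pow(a, 2))) = Mul(Rational(2, 3), Pow(a, 2)))
Add(Mul(-1, Pow(Add(Function('W')(4), 5), 2)), Mul(Add(-16, -7), Pow(Add(18, 22), -1))) = Add(Mul(-1, Pow(Add(Mul(Rational(2, 3), Pow(4, 2)), 5), 2)), Mul(Add(-16, -7), Pow(Add(18, 22), -1))) = Add(Mul(-1, Pow(Add(Mul(Rational(2, 3), 16), 5), 2)), Mul(-23, Pow(40, -1))) = Add(Mul(-1, Pow(Add(Rational(32, 3), 5), 2)), Mul(-23, Rational(1, 40))) = Add(Mul(-1, Pow(Rational(47, 3), 2)), Rational(-23, 40)) = Add(Mul(-1, Rational(2209, 9)), Rational(-23, 40)) = Add(Rational(-2209, 9), Rational(-23, 40)) = Rational(-88567, 360)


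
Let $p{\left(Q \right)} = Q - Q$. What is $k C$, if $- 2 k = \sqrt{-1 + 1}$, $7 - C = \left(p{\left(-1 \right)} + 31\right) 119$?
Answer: $0$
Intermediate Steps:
$p{\left(Q \right)} = 0$
$C = -3682$ ($C = 7 - \left(0 + 31\right) 119 = 7 - 31 \cdot 119 = 7 - 3689 = -3682$)
$k = 0$ ($k = - \frac{\sqrt{-1 + 1}}{2} = - \frac{\sqrt{0}}{2} = \left(- \frac{1}{2}\right) 0 = 0$)
$k C = 0 \left(-3682\right) = 0$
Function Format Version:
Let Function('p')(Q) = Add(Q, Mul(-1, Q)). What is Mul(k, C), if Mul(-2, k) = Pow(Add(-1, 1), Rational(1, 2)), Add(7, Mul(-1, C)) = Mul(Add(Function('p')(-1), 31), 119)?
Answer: 0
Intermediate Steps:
Function('p')(Q) = 0
C = -3682 (C = Add(7, Mul(-1, Mul(Add(0, 31), 119))) = Add(7, Mul(-1, Mul(31, 119))) = Add(7, Mul(-1, 3689)) = Add(7, -3689) = -3682)
k = 0 (k = Mul(Rational(-1, 2), Pow(Add(-1, 1), Rational(1, 2))) = Mul(Rational(-1, 2), Pow(0, Rational(1, 2))) = Mul(Rational(-1, 2), 0) = 0)
Mul(k, C) = Mul(0, -3682) = 0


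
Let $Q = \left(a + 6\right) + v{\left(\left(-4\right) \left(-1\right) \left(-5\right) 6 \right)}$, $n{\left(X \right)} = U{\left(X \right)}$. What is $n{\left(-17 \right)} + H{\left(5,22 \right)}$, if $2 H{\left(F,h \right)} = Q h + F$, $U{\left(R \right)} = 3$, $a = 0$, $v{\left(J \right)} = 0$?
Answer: $\frac{143}{2} \approx 71.5$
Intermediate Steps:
$n{\left(X \right)} = 3$
$Q = 6$ ($Q = \left(0 + 6\right) + 0 = 6 + 0 = 6$)
$H{\left(F,h \right)} = \frac{F}{2} + 3 h$ ($H{\left(F,h \right)} = \frac{6 h + F}{2} = \frac{F + 6 h}{2} = \frac{F}{2} + 3 h$)
$n{\left(-17 \right)} + H{\left(5,22 \right)} = 3 + \left(\frac{1}{2} \cdot 5 + 3 \cdot 22\right) = 3 + \left(\frac{5}{2} + 66\right) = 3 + \frac{137}{2} = \frac{143}{2}$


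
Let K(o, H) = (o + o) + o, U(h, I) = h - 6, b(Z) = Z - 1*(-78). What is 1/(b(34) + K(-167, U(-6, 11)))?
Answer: -1/389 ≈ -0.0025707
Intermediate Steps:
b(Z) = 78 + Z (b(Z) = Z + 78 = 78 + Z)
U(h, I) = -6 + h
K(o, H) = 3*o (K(o, H) = 2*o + o = 3*o)
1/(b(34) + K(-167, U(-6, 11))) = 1/((78 + 34) + 3*(-167)) = 1/(112 - 501) = 1/(-389) = -1/389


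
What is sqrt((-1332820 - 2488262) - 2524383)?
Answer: I*sqrt(6345465) ≈ 2519.0*I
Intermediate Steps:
sqrt((-1332820 - 2488262) - 2524383) = sqrt(-3821082 - 2524383) = sqrt(-6345465) = I*sqrt(6345465)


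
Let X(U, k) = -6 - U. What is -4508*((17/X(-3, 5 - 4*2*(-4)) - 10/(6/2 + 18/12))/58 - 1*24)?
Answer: 28398146/261 ≈ 1.0881e+5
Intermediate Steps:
-4508*((17/X(-3, 5 - 4*2*(-4)) - 10/(6/2 + 18/12))/58 - 1*24) = -4508*((17/(-6 - 1*(-3)) - 10/(6/2 + 18/12))/58 - 1*24) = -4508*((17/(-6 + 3) - 10/(6*(½) + 18*(1/12)))*(1/58) - 24) = -4508*((17/(-3) - 10/(3 + 3/2))*(1/58) - 24) = -4508*((17*(-⅓) - 10/9/2)*(1/58) - 24) = -4508*((-17/3 - 10*2/9)*(1/58) - 24) = -4508*((-17/3 - 20/9)*(1/58) - 24) = -4508*(-71/9*1/58 - 24) = -4508*(-71/522 - 24) = -4508*(-12599/522) = 28398146/261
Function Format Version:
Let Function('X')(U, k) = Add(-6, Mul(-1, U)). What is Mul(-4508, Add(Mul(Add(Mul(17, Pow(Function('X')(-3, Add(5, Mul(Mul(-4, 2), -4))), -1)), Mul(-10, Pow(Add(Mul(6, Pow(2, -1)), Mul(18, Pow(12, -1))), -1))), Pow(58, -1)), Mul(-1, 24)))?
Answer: Rational(28398146, 261) ≈ 1.0881e+5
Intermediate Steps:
Mul(-4508, Add(Mul(Add(Mul(17, Pow(Function('X')(-3, Add(5, Mul(Mul(-4, 2), -4))), -1)), Mul(-10, Pow(Add(Mul(6, Pow(2, -1)), Mul(18, Pow(12, -1))), -1))), Pow(58, -1)), Mul(-1, 24))) = Mul(-4508, Add(Mul(Add(Mul(17, Pow(Add(-6, Mul(-1, -3)), -1)), Mul(-10, Pow(Add(Mul(6, Pow(2, -1)), Mul(18, Pow(12, -1))), -1))), Pow(58, -1)), Mul(-1, 24))) = Mul(-4508, Add(Mul(Add(Mul(17, Pow(Add(-6, 3), -1)), Mul(-10, Pow(Add(Mul(6, Rational(1, 2)), Mul(18, Rational(1, 12))), -1))), Rational(1, 58)), -24)) = Mul(-4508, Add(Mul(Add(Mul(17, Pow(-3, -1)), Mul(-10, Pow(Add(3, Rational(3, 2)), -1))), Rational(1, 58)), -24)) = Mul(-4508, Add(Mul(Add(Mul(17, Rational(-1, 3)), Mul(-10, Pow(Rational(9, 2), -1))), Rational(1, 58)), -24)) = Mul(-4508, Add(Mul(Add(Rational(-17, 3), Mul(-10, Rational(2, 9))), Rational(1, 58)), -24)) = Mul(-4508, Add(Mul(Add(Rational(-17, 3), Rational(-20, 9)), Rational(1, 58)), -24)) = Mul(-4508, Add(Mul(Rational(-71, 9), Rational(1, 58)), -24)) = Mul(-4508, Add(Rational(-71, 522), -24)) = Mul(-4508, Rational(-12599, 522)) = Rational(28398146, 261)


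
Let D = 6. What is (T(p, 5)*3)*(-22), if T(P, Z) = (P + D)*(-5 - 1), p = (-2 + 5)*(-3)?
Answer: -1188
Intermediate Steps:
p = -9 (p = 3*(-3) = -9)
T(P, Z) = -36 - 6*P (T(P, Z) = (P + 6)*(-5 - 1) = (6 + P)*(-6) = -36 - 6*P)
(T(p, 5)*3)*(-22) = ((-36 - 6*(-9))*3)*(-22) = ((-36 + 54)*3)*(-22) = (18*3)*(-22) = 54*(-22) = -1188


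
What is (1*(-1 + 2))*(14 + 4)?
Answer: 18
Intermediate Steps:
(1*(-1 + 2))*(14 + 4) = (1*1)*18 = 1*18 = 18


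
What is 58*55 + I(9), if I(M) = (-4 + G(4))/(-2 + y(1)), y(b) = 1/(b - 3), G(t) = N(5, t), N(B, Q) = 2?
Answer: 15954/5 ≈ 3190.8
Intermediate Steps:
G(t) = 2
y(b) = 1/(-3 + b)
I(M) = ⅘ (I(M) = (-4 + 2)/(-2 + 1/(-3 + 1)) = -2/(-2 + 1/(-2)) = -2/(-2 - ½) = -2/(-5/2) = -2*(-⅖) = ⅘)
58*55 + I(9) = 58*55 + ⅘ = 3190 + ⅘ = 15954/5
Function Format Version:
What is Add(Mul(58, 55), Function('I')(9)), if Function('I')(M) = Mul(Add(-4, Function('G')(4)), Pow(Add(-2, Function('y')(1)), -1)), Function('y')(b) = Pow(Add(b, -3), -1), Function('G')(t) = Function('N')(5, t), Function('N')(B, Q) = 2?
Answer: Rational(15954, 5) ≈ 3190.8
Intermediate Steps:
Function('G')(t) = 2
Function('y')(b) = Pow(Add(-3, b), -1)
Function('I')(M) = Rational(4, 5) (Function('I')(M) = Mul(Add(-4, 2), Pow(Add(-2, Pow(Add(-3, 1), -1)), -1)) = Mul(-2, Pow(Add(-2, Pow(-2, -1)), -1)) = Mul(-2, Pow(Add(-2, Rational(-1, 2)), -1)) = Mul(-2, Pow(Rational(-5, 2), -1)) = Mul(-2, Rational(-2, 5)) = Rational(4, 5))
Add(Mul(58, 55), Function('I')(9)) = Add(Mul(58, 55), Rational(4, 5)) = Add(3190, Rational(4, 5)) = Rational(15954, 5)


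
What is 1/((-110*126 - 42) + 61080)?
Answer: 1/47178 ≈ 2.1196e-5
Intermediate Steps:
1/((-110*126 - 42) + 61080) = 1/((-13860 - 42) + 61080) = 1/(-13902 + 61080) = 1/47178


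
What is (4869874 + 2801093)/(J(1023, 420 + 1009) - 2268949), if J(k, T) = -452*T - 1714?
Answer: -7670967/2916571 ≈ -2.6301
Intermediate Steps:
J(k, T) = -1714 - 452*T
(4869874 + 2801093)/(J(1023, 420 + 1009) - 2268949) = (4869874 + 2801093)/((-1714 - 452*(420 + 1009)) - 2268949) = 7670967/((-1714 - 452*1429) - 2268949) = 7670967/((-1714 - 645908) - 2268949) = 7670967/(-647622 - 2268949) = 7670967/(-2916571) = 7670967*(-1/2916571) = -7670967/2916571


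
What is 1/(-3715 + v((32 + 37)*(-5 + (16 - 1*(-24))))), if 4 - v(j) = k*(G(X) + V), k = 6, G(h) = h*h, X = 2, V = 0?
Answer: -1/3735 ≈ -0.00026774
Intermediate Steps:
G(h) = h²
v(j) = -20 (v(j) = 4 - 6*(2² + 0) = 4 - 6*(4 + 0) = 4 - 6*4 = 4 - 1*24 = 4 - 24 = -20)
1/(-3715 + v((32 + 37)*(-5 + (16 - 1*(-24))))) = 1/(-3715 - 20) = 1/(-3735) = -1/3735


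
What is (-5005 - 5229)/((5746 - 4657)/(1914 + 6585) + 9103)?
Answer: -2070923/1842083 ≈ -1.1242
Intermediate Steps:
(-5005 - 5229)/((5746 - 4657)/(1914 + 6585) + 9103) = -10234/(1089/8499 + 9103) = -10234/(1089*(1/8499) + 9103) = -10234/(363/2833 + 9103) = -10234/25789162/2833 = -10234*2833/25789162 = -2070923/1842083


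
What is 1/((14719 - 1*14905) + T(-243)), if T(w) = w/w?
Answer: -1/185 ≈ -0.0054054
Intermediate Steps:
T(w) = 1
1/((14719 - 1*14905) + T(-243)) = 1/((14719 - 1*14905) + 1) = 1/((14719 - 14905) + 1) = 1/(-186 + 1) = 1/(-185) = -1/185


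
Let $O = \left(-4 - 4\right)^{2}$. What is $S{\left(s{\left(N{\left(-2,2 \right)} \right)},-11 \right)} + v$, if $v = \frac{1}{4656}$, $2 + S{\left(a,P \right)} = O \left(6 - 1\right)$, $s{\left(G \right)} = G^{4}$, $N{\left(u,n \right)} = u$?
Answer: $\frac{1480609}{4656} \approx 318.0$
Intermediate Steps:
$O = 64$ ($O = \left(-8\right)^{2} = 64$)
$S{\left(a,P \right)} = 318$ ($S{\left(a,P \right)} = -2 + 64 \left(6 - 1\right) = -2 + 64 \cdot 5 = -2 + 320 = 318$)
$v = \frac{1}{4656} \approx 0.00021478$
$S{\left(s{\left(N{\left(-2,2 \right)} \right)},-11 \right)} + v = 318 + \frac{1}{4656} = \frac{1480609}{4656}$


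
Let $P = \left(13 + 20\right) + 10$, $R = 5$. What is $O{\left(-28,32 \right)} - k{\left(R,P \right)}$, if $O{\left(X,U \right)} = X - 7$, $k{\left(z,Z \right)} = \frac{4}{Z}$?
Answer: $- \frac{1509}{43} \approx -35.093$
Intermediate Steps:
$P = 43$ ($P = 33 + 10 = 43$)
$O{\left(X,U \right)} = -7 + X$
$O{\left(-28,32 \right)} - k{\left(R,P \right)} = \left(-7 - 28\right) - \frac{4}{43} = -35 - 4 \cdot \frac{1}{43} = -35 - \frac{4}{43} = - \frac{1509}{43}$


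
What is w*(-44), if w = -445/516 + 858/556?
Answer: -537097/17931 ≈ -29.954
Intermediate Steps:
w = 48827/71724 (w = -445*1/516 + 858*(1/556) = -445/516 + 429/278 = 48827/71724 ≈ 0.68076)
w*(-44) = (48827/71724)*(-44) = -537097/17931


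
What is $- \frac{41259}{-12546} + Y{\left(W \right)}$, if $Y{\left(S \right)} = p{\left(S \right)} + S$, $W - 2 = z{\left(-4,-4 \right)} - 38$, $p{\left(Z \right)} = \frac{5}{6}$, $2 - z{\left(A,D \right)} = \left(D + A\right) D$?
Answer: $- \frac{2537}{41} \approx -61.878$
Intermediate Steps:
$z{\left(A,D \right)} = 2 - D \left(A + D\right)$ ($z{\left(A,D \right)} = 2 - \left(D + A\right) D = 2 - \left(A + D\right) D = 2 - D \left(A + D\right)$)
$p{\left(Z \right)} = \frac{5}{6}$ ($p{\left(Z \right)} = 5 \cdot \frac{1}{6} = \frac{5}{6}$)
$W = -66$ ($W = 2 - 68 = -66$)
$Y{\left(S \right)} = \frac{5}{6} + S$
$- \frac{41259}{-12546} + Y{\left(W \right)} = - \frac{41259}{-12546} + \left(\frac{5}{6} - 66\right) = \left(-41259\right) \left(- \frac{1}{12546}\right) - \frac{391}{6} = \frac{809}{246} - \frac{391}{6} = - \frac{2537}{41}$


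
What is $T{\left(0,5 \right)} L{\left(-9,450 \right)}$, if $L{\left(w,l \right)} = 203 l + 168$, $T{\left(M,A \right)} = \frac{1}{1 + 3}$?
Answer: $\frac{45759}{2} \approx 22880.0$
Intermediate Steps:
$T{\left(M,A \right)} = \frac{1}{4}$
$L{\left(w,l \right)} = 168 + 203 l$
$T{\left(0,5 \right)} L{\left(-9,450 \right)} = \frac{168 + 203 \cdot 450}{4} = \frac{168 + 91350}{4} = \frac{1}{4} \cdot 91518 = \frac{45759}{2}$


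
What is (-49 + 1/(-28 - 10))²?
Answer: 3470769/1444 ≈ 2403.6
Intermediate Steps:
(-49 + 1/(-28 - 10))² = (-49 + 1/(-38))² = (-49 - 1/38)² = (-1863/38)² = 3470769/1444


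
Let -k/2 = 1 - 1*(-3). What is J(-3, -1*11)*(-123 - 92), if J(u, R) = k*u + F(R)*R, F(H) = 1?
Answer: -2795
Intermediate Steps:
k = -8 (k = -2*(1 - 1*(-3)) = -2*(1 + 3) = -2*4 = -8)
J(u, R) = R - 8*u (J(u, R) = -8*u + 1*R = -8*u + R = R - 8*u)
J(-3, -1*11)*(-123 - 92) = (-1*11 - 8*(-3))*(-123 - 92) = (-11 + 24)*(-215) = 13*(-215) = -2795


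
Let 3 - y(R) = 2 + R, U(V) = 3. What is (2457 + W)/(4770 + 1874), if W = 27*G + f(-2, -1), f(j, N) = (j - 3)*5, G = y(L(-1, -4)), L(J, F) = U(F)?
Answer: 1189/3322 ≈ 0.35792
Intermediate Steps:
L(J, F) = 3
y(R) = 1 - R (y(R) = 3 - (2 + R) = 3 + (-2 - R) = 1 - R)
G = -2 (G = 1 - 1*3 = 1 - 3 = -2)
f(j, N) = -15 + 5*j (f(j, N) = (-3 + j)*5 = -15 + 5*j)
W = -79 (W = 27*(-2) + (-15 + 5*(-2)) = -54 + (-15 - 10) = -54 - 25 = -79)
(2457 + W)/(4770 + 1874) = (2457 - 79)/(4770 + 1874) = 2378/6644 = 2378*(1/6644) = 1189/3322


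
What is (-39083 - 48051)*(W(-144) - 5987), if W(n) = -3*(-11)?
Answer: 518795836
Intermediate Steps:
W(n) = 33
(-39083 - 48051)*(W(-144) - 5987) = (-39083 - 48051)*(33 - 5987) = -87134*(-5954) = 518795836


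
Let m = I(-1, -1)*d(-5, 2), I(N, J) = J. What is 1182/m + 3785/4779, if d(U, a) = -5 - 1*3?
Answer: 2839529/19116 ≈ 148.54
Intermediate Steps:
d(U, a) = -8 (d(U, a) = -5 - 3 = -8)
m = 8 (m = -1*(-8) = 8)
1182/m + 3785/4779 = 1182/8 + 3785/4779 = 1182*(⅛) + 3785*(1/4779) = 591/4 + 3785/4779 = 2839529/19116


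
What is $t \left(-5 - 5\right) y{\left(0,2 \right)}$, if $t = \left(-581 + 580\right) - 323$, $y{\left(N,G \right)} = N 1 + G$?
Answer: $6480$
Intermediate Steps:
$y{\left(N,G \right)} = G + N$ ($y{\left(N,G \right)} = N + G = G + N$)
$t = -324$ ($t = -1 - 323 = -324$)
$t \left(-5 - 5\right) y{\left(0,2 \right)} = - 324 \left(-5 - 5\right) \left(2 + 0\right) = - 324 \left(-5 - 5\right) 2 = - 324 \left(\left(-10\right) 2\right) = \left(-324\right) \left(-20\right) = 6480$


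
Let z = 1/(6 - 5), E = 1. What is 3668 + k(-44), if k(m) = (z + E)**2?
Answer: 3672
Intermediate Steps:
z = 1 (z = 1/1 = 1)
k(m) = 4 (k(m) = (1 + 1)**2 = 2**2 = 4)
3668 + k(-44) = 3668 + 4 = 3672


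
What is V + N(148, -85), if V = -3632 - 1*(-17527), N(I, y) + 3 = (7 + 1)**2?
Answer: 13956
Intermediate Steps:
N(I, y) = 61 (N(I, y) = -3 + (7 + 1)**2 = -3 + 8**2 = -3 + 64 = 61)
V = 13895 (V = -3632 + 17527 = 13895)
V + N(148, -85) = 13895 + 61 = 13956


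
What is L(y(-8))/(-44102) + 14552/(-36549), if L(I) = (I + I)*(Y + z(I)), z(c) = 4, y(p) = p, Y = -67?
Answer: -339306848/805941999 ≈ -0.42101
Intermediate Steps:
L(I) = -126*I (L(I) = (I + I)*(-67 + 4) = (2*I)*(-63) = -126*I)
L(y(-8))/(-44102) + 14552/(-36549) = -126*(-8)/(-44102) + 14552/(-36549) = 1008*(-1/44102) + 14552*(-1/36549) = -504/22051 - 14552/36549 = -339306848/805941999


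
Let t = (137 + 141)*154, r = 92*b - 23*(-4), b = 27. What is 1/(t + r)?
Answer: 1/45388 ≈ 2.2032e-5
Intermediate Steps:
r = 2576 (r = 92*27 - 23*(-4) = 2484 + 92 = 2576)
t = 42812 (t = 278*154 = 42812)
1/(t + r) = 1/(42812 + 2576) = 1/45388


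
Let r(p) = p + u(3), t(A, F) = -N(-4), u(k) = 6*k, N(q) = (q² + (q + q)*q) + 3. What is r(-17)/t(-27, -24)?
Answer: -1/51 ≈ -0.019608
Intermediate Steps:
N(q) = 3 + 3*q² (N(q) = (q² + (2*q)*q) + 3 = (q² + 2*q²) + 3 = 3*q² + 3 = 3 + 3*q²)
t(A, F) = -51 (t(A, F) = -(3 + 3*(-4)²) = -(3 + 3*16) = -(3 + 48) = -1*51 = -51)
r(p) = 18 + p (r(p) = p + 6*3 = p + 18 = 18 + p)
r(-17)/t(-27, -24) = (18 - 17)/(-51) = 1*(-1/51) = -1/51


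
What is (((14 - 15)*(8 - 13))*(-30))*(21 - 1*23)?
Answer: 300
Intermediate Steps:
(((14 - 15)*(8 - 13))*(-30))*(21 - 1*23) = (-1*(-5)*(-30))*(21 - 23) = (5*(-30))*(-2) = -150*(-2) = 300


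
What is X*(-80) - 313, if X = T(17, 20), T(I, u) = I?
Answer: -1673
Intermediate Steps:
X = 17
X*(-80) - 313 = 17*(-80) - 313 = -1360 - 313 = -1673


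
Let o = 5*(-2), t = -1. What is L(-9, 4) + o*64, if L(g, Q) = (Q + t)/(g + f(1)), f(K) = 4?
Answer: -3203/5 ≈ -640.60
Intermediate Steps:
L(g, Q) = (-1 + Q)/(4 + g) (L(g, Q) = (Q - 1)/(g + 4) = (-1 + Q)/(4 + g))
o = -10
L(-9, 4) + o*64 = (-1 + 4)/(4 - 9) - 10*64 = 3/(-5) - 640 = -⅕*3 - 640 = -⅗ - 640 = -3203/5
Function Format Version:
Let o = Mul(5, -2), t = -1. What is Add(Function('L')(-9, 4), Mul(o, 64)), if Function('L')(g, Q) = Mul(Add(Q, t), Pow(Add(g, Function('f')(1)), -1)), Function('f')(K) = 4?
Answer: Rational(-3203, 5) ≈ -640.60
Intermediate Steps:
Function('L')(g, Q) = Mul(Pow(Add(4, g), -1), Add(-1, Q)) (Function('L')(g, Q) = Mul(Add(Q, -1), Pow(Add(g, 4), -1)) = Mul(Add(-1, Q), Pow(Add(4, g), -1)) = Mul(Pow(Add(4, g), -1), Add(-1, Q)))
o = -10
Add(Function('L')(-9, 4), Mul(o, 64)) = Add(Mul(Pow(Add(4, -9), -1), Add(-1, 4)), Mul(-10, 64)) = Add(Mul(Pow(-5, -1), 3), -640) = Add(Mul(Rational(-1, 5), 3), -640) = Add(Rational(-3, 5), -640) = Rational(-3203, 5)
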